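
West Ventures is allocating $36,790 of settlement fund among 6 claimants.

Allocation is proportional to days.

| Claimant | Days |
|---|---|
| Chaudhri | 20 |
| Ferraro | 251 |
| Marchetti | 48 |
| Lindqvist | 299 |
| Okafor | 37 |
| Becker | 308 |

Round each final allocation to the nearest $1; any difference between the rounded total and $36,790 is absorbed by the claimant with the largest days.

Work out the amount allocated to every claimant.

Chaudhri: $764 · Ferraro: $9,589 · Marchetti: $1,834 · Lindqvist: $11,423 · Okafor: $1,414 · Becker: $11,766

Combined days = 20 + 251 + 48 + 299 + 37 + 308 = 963.
Proportional shares: Chaudhri 764.07; Ferraro 9,589.09; Marchetti 1,833.77; Lindqvist 11,422.86; Okafor 1,413.53; Becker 11,766.69.
After rounding ($1): Chaudhri $764; Ferraro $9,589; Marchetti $1,834; Lindqvist $11,423; Okafor $1,414; Becker $11,767. Sum = $36,791.
Difference $36,790 − $36,791 = −$1 applied to largest days (Becker): Becker becomes $11,766.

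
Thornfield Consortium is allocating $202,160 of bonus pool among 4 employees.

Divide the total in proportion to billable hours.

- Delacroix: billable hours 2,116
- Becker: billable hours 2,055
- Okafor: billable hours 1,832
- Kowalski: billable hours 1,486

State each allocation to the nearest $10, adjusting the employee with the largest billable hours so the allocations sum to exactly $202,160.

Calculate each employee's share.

Sum of billable hours: 2,116 + 2,055 + 1,832 + 1,486 = 7,489.
Pro-rata amounts: Delacroix 57,119.85; Becker 55,473.20; Okafor 49,453.48; Kowalski 40,113.47.
After rounding ($10): Delacroix $57,120; Becker $55,470; Okafor $49,450; Kowalski $40,110. Sum = $202,150.
Difference $202,160 − $202,150 = +$10 applied to largest billable hours (Delacroix): Delacroix becomes $57,130.

Delacroix: $57,130 | Becker: $55,470 | Okafor: $49,450 | Kowalski: $40,110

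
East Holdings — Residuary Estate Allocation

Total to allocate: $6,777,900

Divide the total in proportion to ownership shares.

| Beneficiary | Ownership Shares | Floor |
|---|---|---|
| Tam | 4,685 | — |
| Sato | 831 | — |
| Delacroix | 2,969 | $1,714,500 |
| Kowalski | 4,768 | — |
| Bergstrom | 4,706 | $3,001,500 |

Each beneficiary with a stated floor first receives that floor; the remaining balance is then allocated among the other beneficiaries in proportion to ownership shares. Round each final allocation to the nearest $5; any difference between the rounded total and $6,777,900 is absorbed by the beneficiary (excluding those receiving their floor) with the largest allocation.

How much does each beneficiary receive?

Tam: $939,325; Sato: $166,610; Delacroix: $1,714,500; Kowalski: $955,965; Bergstrom: $3,001,500

Guaranteed amounts: Delacroix $1,714,500; Bergstrom $3,001,500. Remaining pool $2,061,900.
Remaining pool split over remaining ownership shares 10,284: Tam 939,323.37 → $939,325; Sato 166,612.11 → $166,610; Kowalski 955,964.53 → $955,965.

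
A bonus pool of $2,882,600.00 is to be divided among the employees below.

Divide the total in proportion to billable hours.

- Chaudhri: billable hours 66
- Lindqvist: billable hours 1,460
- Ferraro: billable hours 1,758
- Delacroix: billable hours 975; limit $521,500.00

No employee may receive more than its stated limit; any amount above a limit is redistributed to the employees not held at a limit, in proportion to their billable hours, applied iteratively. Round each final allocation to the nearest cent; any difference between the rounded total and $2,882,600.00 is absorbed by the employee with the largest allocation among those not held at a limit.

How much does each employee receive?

Chaudhri: $47,452.07 · Lindqvist: $1,049,697.32 · Ferraro: $1,263,950.61 · Delacroix: $521,500.00

Billable hours total: 4,259.
Pro-rata shares before constraints: Chaudhri 44,670.4860; Lindqvist 988,165.2970; Ferraro 1,189,859.3097; Delacroix 659,904.9073.
Held at cap: Delacroix ($521,500.00); residual $2,361,100.00 reallocated over remaining billable hours 3,284.
Remaining shares: Chaudhri 47,452.0706 → $47,452.07; Lindqvist 1,049,697.3203 → $1,049,697.32; Ferraro 1,263,950.6090 → $1,263,950.61.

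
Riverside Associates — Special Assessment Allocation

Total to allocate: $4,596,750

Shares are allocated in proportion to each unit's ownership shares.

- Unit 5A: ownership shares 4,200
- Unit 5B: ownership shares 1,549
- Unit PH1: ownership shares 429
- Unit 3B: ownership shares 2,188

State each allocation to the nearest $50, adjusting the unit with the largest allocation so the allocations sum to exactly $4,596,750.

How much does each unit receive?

Unit 5A: $2,307,750; Unit 5B: $851,100; Unit PH1: $235,700; Unit 3B: $1,202,200

Total ownership shares = 8,366.
Pro-rata amounts: Unit 5A 4,200/8,366 × $4,596,750 = 2,307,715.75; Unit 5B 1,549/8,366 × $4,596,750 = 851,107.55; Unit PH1 429/8,366 × $4,596,750 = 235,716.68; Unit 3B 2,188/8,366 × $4,596,750 = 1,202,210.02.
Rounded to nearest $50: Unit 5A $2,307,700; Unit 5B $851,100; Unit PH1 $235,700; Unit 3B $1,202,200. Sum = $4,596,700.
Difference $4,596,750 − $4,596,700 = +$50 applied to largest allocation (Unit 5A): Unit 5A becomes $2,307,750.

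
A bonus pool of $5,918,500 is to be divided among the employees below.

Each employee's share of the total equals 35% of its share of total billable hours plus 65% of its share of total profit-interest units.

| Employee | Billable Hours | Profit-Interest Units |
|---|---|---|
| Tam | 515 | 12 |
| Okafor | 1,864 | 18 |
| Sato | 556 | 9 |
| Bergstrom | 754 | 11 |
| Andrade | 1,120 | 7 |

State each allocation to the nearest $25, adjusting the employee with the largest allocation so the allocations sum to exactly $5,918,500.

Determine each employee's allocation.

Billable hours total 4,809; profit-interest units total 57.
Composite weights (35% billable hours + 65% profit-interest units): Tam 0.1743; Okafor 0.3409; Sato 0.1431; Bergstrom 0.1803; Andrade 0.1613.
Raw shares: Tam 1,031,736.06; Okafor 2,017,767.32; Sato 846,921.80; Bergstrom 1,067,193.56; Andrade 954,881.26.
At nearest $25: Tam $1,031,725; Okafor $2,017,775; Sato $846,925; Bergstrom $1,067,200; Andrade $954,875. Sum = $5,918,500.
Rounded total matches; no reconciliation needed.

Tam: $1,031,725 · Okafor: $2,017,775 · Sato: $846,925 · Bergstrom: $1,067,200 · Andrade: $954,875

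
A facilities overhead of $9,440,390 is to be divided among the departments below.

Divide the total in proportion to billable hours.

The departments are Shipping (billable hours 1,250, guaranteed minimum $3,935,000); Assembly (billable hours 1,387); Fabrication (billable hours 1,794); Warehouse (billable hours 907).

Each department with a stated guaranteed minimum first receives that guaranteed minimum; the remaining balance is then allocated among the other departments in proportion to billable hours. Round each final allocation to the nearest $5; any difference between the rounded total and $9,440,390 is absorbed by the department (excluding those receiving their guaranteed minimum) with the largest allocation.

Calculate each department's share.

Guaranteed amounts: Shipping $3,935,000. Remaining pool $5,505,390.
Remaining pool split over remaining billable hours 4,088: Assembly 1,867,900.18 → $1,867,900; Fabrication 2,416,015.08 → $2,416,015; Warehouse 1,221,474.74 → $1,221,475.

Shipping: $3,935,000 · Assembly: $1,867,900 · Fabrication: $2,416,015 · Warehouse: $1,221,475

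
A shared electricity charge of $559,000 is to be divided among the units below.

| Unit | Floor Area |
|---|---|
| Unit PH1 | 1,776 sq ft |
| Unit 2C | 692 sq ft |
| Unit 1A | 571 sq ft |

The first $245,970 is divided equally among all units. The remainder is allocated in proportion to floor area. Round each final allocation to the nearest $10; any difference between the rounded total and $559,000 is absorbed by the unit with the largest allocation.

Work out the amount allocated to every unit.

$245,970 shared equally gives $81,990 per unit.
Remainder $313,030 by floor area (total 3,039): Unit PH1 182,935.60 → $182,940; Unit 2C 71,278.96 → $71,280; Unit 1A 58,815.44 → $58,820.
Rounding difference −$10 on remainder applied to Unit PH1.
Totals: Unit PH1 $81,990 + $182,930 = $264,920; Unit 2C $81,990 + $71,280 = $153,270; Unit 1A $81,990 + $58,820 = $140,810.

Unit PH1: $264,920 · Unit 2C: $153,270 · Unit 1A: $140,810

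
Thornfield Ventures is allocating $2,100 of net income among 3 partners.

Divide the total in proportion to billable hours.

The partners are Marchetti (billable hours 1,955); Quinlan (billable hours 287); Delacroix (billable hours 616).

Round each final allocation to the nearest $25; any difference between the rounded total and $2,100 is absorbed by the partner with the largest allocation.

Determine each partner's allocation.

Billable hours total: 2,858.
Raw shares: Marchetti 1,955/2,858 × $2,100 = 1,436.49; Quinlan 287/2,858 × $2,100 = 210.88; Delacroix 616/2,858 × $2,100 = 452.62.
After rounding ($25): Marchetti $1,425; Quinlan $200; Delacroix $450. Sum = $2,075.
Difference $2,100 − $2,075 = +$25 applied to largest allocation (Marchetti): Marchetti becomes $1,450.

Marchetti: $1,450 · Quinlan: $200 · Delacroix: $450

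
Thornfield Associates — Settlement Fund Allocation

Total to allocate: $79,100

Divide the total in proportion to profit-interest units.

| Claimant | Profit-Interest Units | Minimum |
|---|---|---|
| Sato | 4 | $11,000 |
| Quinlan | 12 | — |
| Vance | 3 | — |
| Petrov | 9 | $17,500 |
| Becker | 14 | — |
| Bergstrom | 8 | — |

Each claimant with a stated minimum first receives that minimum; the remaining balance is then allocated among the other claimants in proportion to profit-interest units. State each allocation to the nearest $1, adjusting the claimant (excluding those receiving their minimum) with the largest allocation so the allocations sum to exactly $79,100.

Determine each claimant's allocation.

Sato: $11,000 · Quinlan: $16,411 · Vance: $4,103 · Petrov: $17,500 · Becker: $19,145 · Bergstrom: $10,941

Fund the minimums — Sato $11,000; Petrov $17,500. Residual $50,600.
Residual split over remaining profit-interest units 37: Quinlan 16,410.81 → $16,411; Vance 4,102.70 → $4,103; Becker 19,145.95 → $19,146; Bergstrom 10,940.54 → $10,941.
Rounding difference −$1 applied to Becker → $19,145.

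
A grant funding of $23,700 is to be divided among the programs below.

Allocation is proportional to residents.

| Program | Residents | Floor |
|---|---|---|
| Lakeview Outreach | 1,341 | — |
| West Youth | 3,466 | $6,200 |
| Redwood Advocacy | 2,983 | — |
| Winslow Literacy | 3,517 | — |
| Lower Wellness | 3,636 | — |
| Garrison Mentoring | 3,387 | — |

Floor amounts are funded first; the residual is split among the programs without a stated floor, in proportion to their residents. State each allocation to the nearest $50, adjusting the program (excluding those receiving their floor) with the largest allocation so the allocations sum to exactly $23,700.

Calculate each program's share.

Minimums first: West Youth $6,200. Residual $17,500.
Residual split over remaining residents 14,864: Lakeview Outreach 1,578.81 → $1,600; Redwood Advocacy 3,512.01 → $3,500; Winslow Literacy 4,140.71 → $4,150; Lower Wellness 4,280.81 → $4,300; Garrison Mentoring 3,987.65 → $4,000.
Rounding difference −$50 applied to Lower Wellness → $4,250.

Lakeview Outreach: $1,600 · West Youth: $6,200 · Redwood Advocacy: $3,500 · Winslow Literacy: $4,150 · Lower Wellness: $4,250 · Garrison Mentoring: $4,000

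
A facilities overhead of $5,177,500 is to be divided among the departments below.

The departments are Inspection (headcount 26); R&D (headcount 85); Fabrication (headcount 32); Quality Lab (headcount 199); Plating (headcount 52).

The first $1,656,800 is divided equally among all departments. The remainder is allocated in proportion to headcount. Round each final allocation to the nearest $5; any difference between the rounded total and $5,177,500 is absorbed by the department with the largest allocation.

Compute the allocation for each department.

Inspection: $563,690 · R&D: $1,090,900 · Fabrication: $617,305 · Quality Lab: $2,109,585 · Plating: $796,020

$1,656,800 shared equally gives $331,360 per department.
Remainder $3,520,700 by headcount (total 394): Inspection 232,330.46 → $232,330; R&D 759,541.88 → $759,540; Fabrication 285,945.18 → $285,945; Quality Lab 1,778,221.57 → $1,778,220; Plating 464,660.91 → $464,660.
Rounding difference +$5 on remainder applied to Quality Lab.
Totals: Inspection $331,360 + $232,330 = $563,690; R&D $331,360 + $759,540 = $1,090,900; Fabrication $331,360 + $285,945 = $617,305; Quality Lab $331,360 + $1,778,225 = $2,109,585; Plating $331,360 + $464,660 = $796,020.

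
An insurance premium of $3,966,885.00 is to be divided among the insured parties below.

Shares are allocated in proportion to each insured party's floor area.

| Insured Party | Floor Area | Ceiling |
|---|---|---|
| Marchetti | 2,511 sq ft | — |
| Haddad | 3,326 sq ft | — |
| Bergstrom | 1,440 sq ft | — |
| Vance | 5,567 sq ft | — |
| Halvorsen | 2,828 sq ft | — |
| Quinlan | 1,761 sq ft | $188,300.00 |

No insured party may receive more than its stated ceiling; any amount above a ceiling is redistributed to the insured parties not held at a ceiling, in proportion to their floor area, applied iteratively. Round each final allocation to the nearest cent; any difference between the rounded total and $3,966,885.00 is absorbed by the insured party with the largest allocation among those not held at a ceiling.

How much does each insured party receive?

Marchetti: $605,412.64 | Haddad: $801,912.56 | Bergstrom: $347,190.05 | Vance: $1,342,227.08 | Halvorsen: $681,842.67 | Quinlan: $188,300.00

Combined floor area = 17,433.
Proportional shares (ignoring caps): Marchetti 571,378.8926; Haddad 756,832.4161; Bergstrom 327,672.4832; Vance 1,266,772.7181; Halvorsen 643,512.3490; Quinlan 400,716.1409.
Capped: Quinlan ($188,300.00); balance $3,778,585.00 reallocated over remaining floor area 15,672.
Remaining shares: Marchetti 605,412.6426 → $605,412.64; Haddad 801,912.5644 → $801,912.56; Bergstrom 347,190.0459 → $347,190.05; Vance 1,342,227.0734 → $1,342,227.07; Halvorsen 681,842.6736 → $681,842.67.
Rounding difference +$0.01 applied to Vance → $1,342,227.08.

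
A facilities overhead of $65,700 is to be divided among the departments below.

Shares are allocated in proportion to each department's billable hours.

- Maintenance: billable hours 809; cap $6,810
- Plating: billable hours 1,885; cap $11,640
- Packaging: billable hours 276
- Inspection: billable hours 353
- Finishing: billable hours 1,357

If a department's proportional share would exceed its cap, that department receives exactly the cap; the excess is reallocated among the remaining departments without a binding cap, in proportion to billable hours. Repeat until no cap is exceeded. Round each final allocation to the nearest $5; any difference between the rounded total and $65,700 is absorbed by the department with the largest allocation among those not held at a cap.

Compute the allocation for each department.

Maintenance: $6,810 | Plating: $11,640 | Packaging: $6,565 | Inspection: $8,400 | Finishing: $32,285

Combined billable hours = 4,680.
Pro-rata shares before constraints: Maintenance 11,357.12; Plating 26,462.50; Packaging 3,874.62; Inspection 4,955.58; Finishing 19,050.19.
Cap binds for Maintenance ($6,810), Plating ($11,640); remaining pool $47,250 reallocated over remaining billable hours 1,986.
Shares after redistribution: Packaging 6,566.47 → $6,565; Inspection 8,398.41 → $8,400; Finishing 32,285.12 → $32,285.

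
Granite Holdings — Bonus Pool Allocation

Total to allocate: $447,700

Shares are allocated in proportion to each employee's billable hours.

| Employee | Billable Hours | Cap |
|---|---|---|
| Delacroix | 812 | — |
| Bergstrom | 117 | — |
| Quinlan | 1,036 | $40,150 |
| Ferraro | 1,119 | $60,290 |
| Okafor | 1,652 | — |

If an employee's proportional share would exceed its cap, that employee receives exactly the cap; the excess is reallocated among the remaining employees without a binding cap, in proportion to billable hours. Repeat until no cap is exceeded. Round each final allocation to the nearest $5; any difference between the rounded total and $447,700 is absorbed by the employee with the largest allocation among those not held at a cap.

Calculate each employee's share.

Total billable hours = 4,736.
Pro-rata shares before constraints: Delacroix 76,759.38; Bergstrom 11,060.16; Quinlan 97,934.38; Ferraro 105,780.47; Okafor 156,165.62.
Capped: Quinlan ($40,150), Ferraro ($60,290); residual $347,260 reallocated over remaining billable hours 2,581.
Shares after redistribution: Delacroix 109,250.34 → $109,250; Bergstrom 15,741.74 → $15,740; Okafor 222,267.93 → $222,270.

Delacroix: $109,250 · Bergstrom: $15,740 · Quinlan: $40,150 · Ferraro: $60,290 · Okafor: $222,270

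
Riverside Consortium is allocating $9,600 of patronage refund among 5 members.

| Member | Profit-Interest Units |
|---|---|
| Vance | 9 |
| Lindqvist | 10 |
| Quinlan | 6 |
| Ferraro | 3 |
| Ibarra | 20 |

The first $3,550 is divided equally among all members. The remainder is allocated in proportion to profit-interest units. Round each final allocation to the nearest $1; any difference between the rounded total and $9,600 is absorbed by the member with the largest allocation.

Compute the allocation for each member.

$3,550 shared equally gives $710 per member.
Remainder $6,050 by profit-interest units (total 48): Vance 1,134.38 → $1,134; Lindqvist 1,260.42 → $1,260; Quinlan 756.25 → $756; Ferraro 378.12 → $378; Ibarra 2,520.83 → $2,521.
Rounding difference +$1 on remainder applied to Ibarra.
Totals: Vance $710 + $1,134 = $1,844; Lindqvist $710 + $1,260 = $1,970; Quinlan $710 + $756 = $1,466; Ferraro $710 + $378 = $1,088; Ibarra $710 + $2,522 = $3,232.

Vance: $1,844 · Lindqvist: $1,970 · Quinlan: $1,466 · Ferraro: $1,088 · Ibarra: $3,232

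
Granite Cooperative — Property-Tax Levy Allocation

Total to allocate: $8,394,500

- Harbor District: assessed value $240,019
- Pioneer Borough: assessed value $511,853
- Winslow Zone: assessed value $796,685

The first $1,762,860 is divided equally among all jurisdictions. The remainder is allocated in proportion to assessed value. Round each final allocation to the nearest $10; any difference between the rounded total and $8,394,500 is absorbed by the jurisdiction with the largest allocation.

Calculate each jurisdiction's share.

Harbor District: $1,615,490 · Pioneer Borough: $2,779,610 · Winslow Zone: $3,999,400

Equal tier: $1,762,860 ÷ 3 = $587,620 apiece.
Remainder $6,631,640 by assessed value (total 1,548,557): Harbor District 1,027,872.79 → $1,027,870; Pioneer Borough 2,191,992.18 → $2,191,990; Winslow Zone 3,411,775.04 → $3,411,780.
Totals: Harbor District $587,620 + $1,027,870 = $1,615,490; Pioneer Borough $587,620 + $2,191,990 = $2,779,610; Winslow Zone $587,620 + $3,411,780 = $3,999,400.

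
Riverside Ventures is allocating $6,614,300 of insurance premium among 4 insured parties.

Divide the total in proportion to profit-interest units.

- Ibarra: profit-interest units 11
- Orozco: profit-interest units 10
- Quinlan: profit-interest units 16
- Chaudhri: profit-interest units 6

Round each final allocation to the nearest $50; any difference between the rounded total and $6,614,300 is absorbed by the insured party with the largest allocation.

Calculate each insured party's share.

Combined profit-interest units = 43.
Pro-rata amounts: Ibarra 11/43 × $6,614,300 = 1,692,030.23; Orozco 10/43 × $6,614,300 = 1,538,209.30; Quinlan 16/43 × $6,614,300 = 2,461,134.88; Chaudhri 6/43 × $6,614,300 = 922,925.58.
Rounded to nearest $50: Ibarra $1,692,050; Orozco $1,538,200; Quinlan $2,461,150; Chaudhri $922,950. Sum = $6,614,350.
Difference $6,614,300 − $6,614,350 = −$50 applied to largest allocation (Quinlan): Quinlan becomes $2,461,100.

Ibarra: $1,692,050 · Orozco: $1,538,200 · Quinlan: $2,461,100 · Chaudhri: $922,950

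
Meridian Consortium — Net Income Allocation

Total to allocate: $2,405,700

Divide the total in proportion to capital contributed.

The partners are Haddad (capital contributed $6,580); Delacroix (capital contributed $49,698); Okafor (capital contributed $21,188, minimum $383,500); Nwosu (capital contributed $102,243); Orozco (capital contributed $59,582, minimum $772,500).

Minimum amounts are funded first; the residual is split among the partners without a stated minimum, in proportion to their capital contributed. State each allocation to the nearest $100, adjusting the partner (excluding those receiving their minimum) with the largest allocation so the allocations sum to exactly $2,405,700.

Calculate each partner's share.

Haddad: $51,900 | Delacroix: $391,800 | Okafor: $383,500 | Nwosu: $806,000 | Orozco: $772,500

Minimums first: Okafor $383,500; Orozco $772,500. Balance $1,249,700.
Balance split over remaining capital contributed 158,521: Haddad 51,873.42 → $51,900; Delacroix 391,794.09 → $391,800; Nwosu 806,032.49 → $806,000.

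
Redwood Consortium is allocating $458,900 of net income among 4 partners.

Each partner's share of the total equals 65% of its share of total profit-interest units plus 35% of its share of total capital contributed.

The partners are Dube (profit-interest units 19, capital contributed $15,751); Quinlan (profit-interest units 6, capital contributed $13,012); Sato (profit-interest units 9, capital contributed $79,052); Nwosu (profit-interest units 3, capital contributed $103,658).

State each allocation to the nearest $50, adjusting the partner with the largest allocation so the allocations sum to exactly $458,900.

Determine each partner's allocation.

Dube: $165,150; Quinlan: $58,250; Sato: $132,600; Nwosu: $102,900

Totals — profit-interest units 37, capital contributed 211,473.
Combined weights (65% profit-interest units + 35% capital contributed): Dube 0.3599; Quinlan 0.1269; Sato 0.2889; Nwosu 0.2243.
Raw shares: Dube 165,136.36; Quinlan 58,253.23; Sato 132,596.27; Nwosu 102,914.14.
After rounding ($50): Dube $165,150; Quinlan $58,250; Sato $132,600; Nwosu $102,900. Sum = $458,900.
Sum already equals the total — no adjustment.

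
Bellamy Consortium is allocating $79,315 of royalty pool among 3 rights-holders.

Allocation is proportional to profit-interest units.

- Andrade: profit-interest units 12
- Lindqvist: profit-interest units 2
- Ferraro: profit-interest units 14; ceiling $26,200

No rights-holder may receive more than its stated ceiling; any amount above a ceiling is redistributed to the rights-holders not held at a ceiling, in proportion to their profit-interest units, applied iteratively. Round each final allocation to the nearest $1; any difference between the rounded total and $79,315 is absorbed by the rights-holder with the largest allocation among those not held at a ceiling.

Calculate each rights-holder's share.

Total profit-interest units = 28.
Pro-rata shares before constraints: Andrade 33,992.14; Lindqvist 5,665.36; Ferraro 39,657.50.
Capped: Ferraro ($26,200); balance $53,115 reallocated over remaining profit-interest units 14.
Shares after redistribution: Andrade 45,527.14 → $45,527; Lindqvist 7,587.86 → $7,588.

Andrade: $45,527 | Lindqvist: $7,588 | Ferraro: $26,200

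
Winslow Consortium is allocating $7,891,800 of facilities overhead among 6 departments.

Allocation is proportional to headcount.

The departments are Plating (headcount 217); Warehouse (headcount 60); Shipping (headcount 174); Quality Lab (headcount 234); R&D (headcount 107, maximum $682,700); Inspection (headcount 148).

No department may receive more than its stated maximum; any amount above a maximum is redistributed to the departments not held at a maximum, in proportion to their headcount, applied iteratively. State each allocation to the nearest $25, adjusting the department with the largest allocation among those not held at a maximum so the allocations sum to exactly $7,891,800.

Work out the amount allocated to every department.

Total headcount = 940.
Unconstrained shares: Plating 1,821,830.43; Warehouse 503,731.91; Shipping 1,460,822.55; Quality Lab 1,964,554.47; R&D 898,321.91; Inspection 1,242,538.72.
Capped: R&D ($682,700); residual $7,209,100 reallocated over remaining headcount 833.
Shares after redistribution: Plating 1,878,000.84 → $1,878,000; Warehouse 519,262.91 → $519,275; Shipping 1,505,862.42 → $1,505,850; Quality Lab 2,025,125.33 → $2,025,125; Inspection 1,280,848.50 → $1,280,850.

Plating: $1,878,000 · Warehouse: $519,275 · Shipping: $1,505,850 · Quality Lab: $2,025,125 · R&D: $682,700 · Inspection: $1,280,850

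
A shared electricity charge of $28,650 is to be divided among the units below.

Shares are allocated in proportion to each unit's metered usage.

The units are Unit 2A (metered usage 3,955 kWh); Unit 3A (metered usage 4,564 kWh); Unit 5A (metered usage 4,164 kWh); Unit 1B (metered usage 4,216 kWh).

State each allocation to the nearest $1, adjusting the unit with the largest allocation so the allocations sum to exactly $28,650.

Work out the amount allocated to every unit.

Total metered usage = 16,899.
Unrounded shares: Unit 2A 3,955/16,899 × $28,650 = 6,705.17; Unit 3A 4,564/16,899 × $28,650 = 7,737.65; Unit 5A 4,164/16,899 × $28,650 = 7,059.51; Unit 1B 4,216/16,899 × $28,650 = 7,147.67.
After rounding ($1): Unit 2A $6,705; Unit 3A $7,738; Unit 5A $7,060; Unit 1B $7,148. Sum = $28,651.
Difference $28,650 − $28,651 = −$1 applied to largest allocation (Unit 3A): Unit 3A becomes $7,737.

Unit 2A: $6,705 · Unit 3A: $7,737 · Unit 5A: $7,060 · Unit 1B: $7,148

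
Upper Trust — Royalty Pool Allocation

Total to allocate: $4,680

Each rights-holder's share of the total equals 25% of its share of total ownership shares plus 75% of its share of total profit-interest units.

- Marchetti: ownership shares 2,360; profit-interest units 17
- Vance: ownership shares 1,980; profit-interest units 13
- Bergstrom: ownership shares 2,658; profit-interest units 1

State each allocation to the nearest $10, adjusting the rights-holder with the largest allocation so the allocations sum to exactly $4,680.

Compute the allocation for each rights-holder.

Totals — ownership shares 6,998, profit-interest units 31.
Combined weights (25% ownership shares + 75% profit-interest units): Marchetti 0.4956; Vance 0.3853; Bergstrom 0.1191.
Pro-rata amounts: Marchetti 2,319.41; Vance 1,802.97; Bergstrom 557.62.
Rounded to nearest $10: Marchetti $2,320; Vance $1,800; Bergstrom $560. Sum = $4,680.
Rounded total matches; no reconciliation needed.

Marchetti: $2,320 | Vance: $1,800 | Bergstrom: $560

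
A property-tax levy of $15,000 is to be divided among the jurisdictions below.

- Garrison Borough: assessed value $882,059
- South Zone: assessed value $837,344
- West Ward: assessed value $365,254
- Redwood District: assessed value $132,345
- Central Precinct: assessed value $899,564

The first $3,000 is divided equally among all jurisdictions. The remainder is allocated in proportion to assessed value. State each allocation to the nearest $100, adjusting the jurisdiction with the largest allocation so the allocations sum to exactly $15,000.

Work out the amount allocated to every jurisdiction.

First tranche $3,000 split equally: $600 each.
Remainder $12,000 by assessed value (total 3,116,566): Garrison Borough 3,396.27 → $3,400; South Zone 3,224.10 → $3,200; West Ward 1,406.37 → $1,400; Redwood District 509.58 → $500; Central Precinct 3,463.67 → $3,500.
Totals: Garrison Borough $600 + $3,400 = $4,000; South Zone $600 + $3,200 = $3,800; West Ward $600 + $1,400 = $2,000; Redwood District $600 + $500 = $1,100; Central Precinct $600 + $3,500 = $4,100.

Garrison Borough: $4,000; South Zone: $3,800; West Ward: $2,000; Redwood District: $1,100; Central Precinct: $4,100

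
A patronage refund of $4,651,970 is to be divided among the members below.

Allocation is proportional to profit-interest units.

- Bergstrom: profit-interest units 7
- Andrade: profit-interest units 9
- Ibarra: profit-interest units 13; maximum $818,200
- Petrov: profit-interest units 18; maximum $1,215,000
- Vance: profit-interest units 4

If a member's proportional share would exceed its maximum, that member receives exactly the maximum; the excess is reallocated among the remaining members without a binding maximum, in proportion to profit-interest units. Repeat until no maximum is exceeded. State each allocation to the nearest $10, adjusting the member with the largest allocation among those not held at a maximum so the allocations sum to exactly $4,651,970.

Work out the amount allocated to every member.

Profit-interest units total: 51.
Proportional shares (ignoring caps): Bergstrom 638,505.69; Andrade 820,935.88; Ibarra 1,185,796.27; Petrov 1,641,871.76; Vance 364,860.39.
Capped: Ibarra ($818,200), Petrov ($1,215,000); residual $2,618,770 reallocated over remaining profit-interest units 20.
Shares after redistribution: Bergstrom 916,569.50 → $916,570; Andrade 1,178,446.50 → $1,178,450; Vance 523,754.00 → $523,750.

Bergstrom: $916,570; Andrade: $1,178,450; Ibarra: $818,200; Petrov: $1,215,000; Vance: $523,750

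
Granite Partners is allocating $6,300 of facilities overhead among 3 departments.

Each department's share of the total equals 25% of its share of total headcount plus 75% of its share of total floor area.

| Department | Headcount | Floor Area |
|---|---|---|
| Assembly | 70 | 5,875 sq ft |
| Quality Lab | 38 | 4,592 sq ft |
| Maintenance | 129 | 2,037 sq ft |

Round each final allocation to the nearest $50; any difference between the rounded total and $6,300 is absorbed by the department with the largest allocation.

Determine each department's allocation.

Totals — headcount 237, floor area 12,504.
Blended shares (25% headcount + 75% floor area): Assembly 0.4262; Quality Lab 0.3155; Maintenance 0.2583.
Unrounded shares: Assembly 2,685.23; Quality Lab 1,987.75; Maintenance 1,627.02.
After rounding ($50): Assembly $2,700; Quality Lab $2,000; Maintenance $1,650. Sum = $6,350.
Difference $6,300 − $6,350 = −$50 applied to largest allocation (Assembly): Assembly becomes $2,650.

Assembly: $2,650 · Quality Lab: $2,000 · Maintenance: $1,650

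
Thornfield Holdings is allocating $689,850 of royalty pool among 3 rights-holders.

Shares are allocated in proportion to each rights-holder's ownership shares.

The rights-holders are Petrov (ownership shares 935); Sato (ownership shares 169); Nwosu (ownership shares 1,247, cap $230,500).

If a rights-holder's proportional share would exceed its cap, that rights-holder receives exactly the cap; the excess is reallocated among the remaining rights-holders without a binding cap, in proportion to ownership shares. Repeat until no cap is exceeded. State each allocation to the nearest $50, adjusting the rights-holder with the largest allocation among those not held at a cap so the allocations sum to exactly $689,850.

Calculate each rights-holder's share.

Petrov: $389,050; Sato: $70,300; Nwosu: $230,500

Combined ownership shares = 2,351.
Unconstrained shares: Petrov 274,355.49; Sato 49,589.39; Nwosu 365,905.13.
Capped: Nwosu ($230,500); remaining pool $459,350 reallocated over remaining ownership shares 1,104.
Shares after redistribution: Petrov 389,032.84 → $389,050; Sato 70,317.16 → $70,300.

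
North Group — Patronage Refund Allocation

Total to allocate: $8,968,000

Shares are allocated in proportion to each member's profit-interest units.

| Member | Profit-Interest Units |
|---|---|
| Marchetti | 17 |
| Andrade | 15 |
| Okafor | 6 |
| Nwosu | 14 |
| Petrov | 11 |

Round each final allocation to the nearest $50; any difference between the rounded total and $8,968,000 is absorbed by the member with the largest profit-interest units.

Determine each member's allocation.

Marchetti: $2,419,900; Andrade: $2,135,250; Okafor: $854,100; Nwosu: $1,992,900; Petrov: $1,565,850

Sum of profit-interest units: 63.
Unrounded shares: Marchetti 17/63 × $8,968,000 = 2,419,936.51; Andrade 15/63 × $8,968,000 = 2,135,238.10; Okafor 6/63 × $8,968,000 = 854,095.24; Nwosu 14/63 × $8,968,000 = 1,992,888.89; Petrov 11/63 × $8,968,000 = 1,565,841.27.
After rounding ($50): Marchetti $2,419,950; Andrade $2,135,250; Okafor $854,100; Nwosu $1,992,900; Petrov $1,565,850. Sum = $8,968,050.
Difference $8,968,000 − $8,968,050 = −$50 applied to largest profit-interest units (Marchetti): Marchetti becomes $2,419,900.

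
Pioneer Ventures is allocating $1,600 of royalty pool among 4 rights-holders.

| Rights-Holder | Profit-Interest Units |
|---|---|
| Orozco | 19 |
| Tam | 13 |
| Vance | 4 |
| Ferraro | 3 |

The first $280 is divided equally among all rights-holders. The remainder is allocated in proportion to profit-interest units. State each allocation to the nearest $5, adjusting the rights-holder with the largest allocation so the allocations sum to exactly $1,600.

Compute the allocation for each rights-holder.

Orozco: $715 · Tam: $510 · Vance: $205 · Ferraro: $170

$280 shared equally gives $70 per rights-holder.
Remainder $1,320 by profit-interest units (total 39): Orozco 643.08 → $645; Tam 440.00 → $440; Vance 135.38 → $135; Ferraro 101.54 → $100.
Totals: Orozco $70 + $645 = $715; Tam $70 + $440 = $510; Vance $70 + $135 = $205; Ferraro $70 + $100 = $170.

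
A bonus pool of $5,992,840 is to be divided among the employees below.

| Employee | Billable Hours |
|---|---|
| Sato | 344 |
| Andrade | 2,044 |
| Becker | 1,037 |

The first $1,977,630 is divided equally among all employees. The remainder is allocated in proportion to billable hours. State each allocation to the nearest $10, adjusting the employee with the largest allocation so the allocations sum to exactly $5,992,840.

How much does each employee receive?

First tranche $1,977,630 split equally: $659,210 each.
Remainder $4,015,210 by billable hours (total 3,425): Sato 403,279.49 → $403,280; Andrade 2,396,230.44 → $2,396,230; Becker 1,215,700.08 → $1,215,700.
Totals: Sato $659,210 + $403,280 = $1,062,490; Andrade $659,210 + $2,396,230 = $3,055,440; Becker $659,210 + $1,215,700 = $1,874,910.

Sato: $1,062,490 · Andrade: $3,055,440 · Becker: $1,874,910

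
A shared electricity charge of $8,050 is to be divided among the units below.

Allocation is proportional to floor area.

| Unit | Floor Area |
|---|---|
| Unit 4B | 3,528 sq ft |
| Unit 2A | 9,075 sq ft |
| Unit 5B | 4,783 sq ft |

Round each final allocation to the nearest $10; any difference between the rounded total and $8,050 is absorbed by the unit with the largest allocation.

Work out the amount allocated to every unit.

Unit 4B: $1,630 · Unit 2A: $4,210 · Unit 5B: $2,210

Sum of floor area: 17,386.
Unrounded shares: Unit 4B 3,528/17,386 × $8,050 = 1,633.52; Unit 2A 9,075/17,386 × $8,050 = 4,201.87; Unit 5B 4,783/17,386 × $8,050 = 2,214.61.
At nearest $10: Unit 4B $1,630; Unit 2A $4,200; Unit 5B $2,210. Sum = $8,040.
Difference $8,050 − $8,040 = +$10 applied to largest allocation (Unit 2A): Unit 2A becomes $4,210.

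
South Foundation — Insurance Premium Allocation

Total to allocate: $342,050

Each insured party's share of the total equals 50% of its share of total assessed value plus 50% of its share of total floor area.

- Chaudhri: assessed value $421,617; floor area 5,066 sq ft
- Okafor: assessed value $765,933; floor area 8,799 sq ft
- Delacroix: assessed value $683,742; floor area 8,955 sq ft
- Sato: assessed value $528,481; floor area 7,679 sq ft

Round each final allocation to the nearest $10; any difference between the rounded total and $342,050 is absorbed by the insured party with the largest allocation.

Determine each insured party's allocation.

Chaudhri: $58,460 | Okafor: $103,930 | Delacroix: $98,940 | Sato: $80,720

Assessed value total 2,399,773; floor area total 30,499.
Composite weights (50% assessed value + 50% floor area): Chaudhri 0.1709; Okafor 0.3038; Delacroix 0.2893; Sato 0.2360.
Pro-rata amounts: Chaudhri 58,455.35; Okafor 103,926.80; Delacroix 98,944.06; Sato 80,723.80.
At nearest $10: Chaudhri $58,460; Okafor $103,930; Delacroix $98,940; Sato $80,720. Sum = $342,050.
No rounding difference to absorb.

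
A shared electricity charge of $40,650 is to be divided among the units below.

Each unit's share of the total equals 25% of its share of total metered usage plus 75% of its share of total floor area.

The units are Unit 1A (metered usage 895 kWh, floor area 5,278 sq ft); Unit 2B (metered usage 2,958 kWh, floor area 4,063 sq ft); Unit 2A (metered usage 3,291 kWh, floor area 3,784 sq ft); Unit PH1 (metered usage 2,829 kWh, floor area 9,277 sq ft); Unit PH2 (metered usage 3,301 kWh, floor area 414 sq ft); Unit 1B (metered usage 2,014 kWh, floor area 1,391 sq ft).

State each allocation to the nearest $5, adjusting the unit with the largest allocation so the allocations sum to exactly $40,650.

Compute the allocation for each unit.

Unit 1A: $7,240; Unit 2B: $7,085; Unit 2A: $6,955; Unit PH1: $13,565; Unit PH2: $2,715; Unit 1B: $3,090

Totals — metered usage 15,288, floor area 24,207.
Combined weights (25% metered usage + 75% floor area): Unit 1A 0.1782; Unit 2B 0.1743; Unit 2A 0.1711; Unit PH1 0.3337; Unit PH2 0.0668; Unit 1B 0.0760.
Pro-rata amounts: Unit 1A 7,242.32; Unit 2B 7,083.44; Unit 2A 6,953.41; Unit PH1 13,564.46; Unit PH2 2,715.71; Unit 1B 3,090.68.
Rounded to nearest $5: Unit 1A $7,240; Unit 2B $7,085; Unit 2A $6,955; Unit PH1 $13,565; Unit PH2 $2,715; Unit 1B $3,090. Sum = $40,650.
Sum already equals the total — no adjustment.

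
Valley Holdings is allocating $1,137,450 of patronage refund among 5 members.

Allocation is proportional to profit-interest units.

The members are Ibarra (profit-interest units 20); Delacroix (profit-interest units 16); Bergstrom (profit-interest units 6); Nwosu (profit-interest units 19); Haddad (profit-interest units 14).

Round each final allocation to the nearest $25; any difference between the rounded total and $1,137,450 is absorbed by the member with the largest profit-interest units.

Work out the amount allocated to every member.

Ibarra: $303,325 · Delacroix: $242,650 · Bergstrom: $91,000 · Nwosu: $288,150 · Haddad: $212,325

Sum of profit-interest units: 20 + 16 + 6 + 19 + 14 = 75.
Pro-rata amounts: Ibarra 303,320.00; Delacroix 242,656.00; Bergstrom 90,996.00; Nwosu 288,154.00; Haddad 212,324.00.
After rounding ($25): Ibarra $303,325; Delacroix $242,650; Bergstrom $91,000; Nwosu $288,150; Haddad $212,325. Sum = $1,137,450.
No rounding difference to absorb.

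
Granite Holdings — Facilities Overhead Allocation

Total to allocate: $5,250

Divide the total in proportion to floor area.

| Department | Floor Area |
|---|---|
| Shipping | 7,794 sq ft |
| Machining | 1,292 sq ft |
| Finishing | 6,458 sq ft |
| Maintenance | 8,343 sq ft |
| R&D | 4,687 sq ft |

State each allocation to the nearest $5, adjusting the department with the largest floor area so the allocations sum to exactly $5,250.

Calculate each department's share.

Floor area total: 28,574.
Proportional shares: Shipping 7,794/28,574 × $5,250 = 1,432.02; Machining 1,292/28,574 × $5,250 = 237.38; Finishing 6,458/28,574 × $5,250 = 1,186.55; Maintenance 8,343/28,574 × $5,250 = 1,532.89; R&D 4,687/28,574 × $5,250 = 861.16.
At nearest $5: Shipping $1,430; Machining $235; Finishing $1,185; Maintenance $1,535; R&D $860. Sum = $5,245.
Difference $5,250 − $5,245 = +$5 applied to largest floor area (Maintenance): Maintenance becomes $1,540.

Shipping: $1,430 | Machining: $235 | Finishing: $1,185 | Maintenance: $1,540 | R&D: $860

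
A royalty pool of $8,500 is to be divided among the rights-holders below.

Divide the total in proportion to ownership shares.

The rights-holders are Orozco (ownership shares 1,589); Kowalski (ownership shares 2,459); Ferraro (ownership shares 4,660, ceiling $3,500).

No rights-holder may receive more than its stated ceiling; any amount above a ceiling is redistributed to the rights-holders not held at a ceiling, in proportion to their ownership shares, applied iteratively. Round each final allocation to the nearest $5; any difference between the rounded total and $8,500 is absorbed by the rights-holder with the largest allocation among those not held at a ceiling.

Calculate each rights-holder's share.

Total ownership shares = 8,708.
Proportional shares (ignoring caps): Orozco 1,551.05; Kowalski 2,400.26; Ferraro 4,548.69.
Cap binds for Ferraro ($3,500); residual $5,000 reallocated over remaining ownership shares 4,048.
Redistributed shares: Orozco 1,962.70 → $1,965; Kowalski 3,037.30 → $3,035.

Orozco: $1,965 | Kowalski: $3,035 | Ferraro: $3,500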